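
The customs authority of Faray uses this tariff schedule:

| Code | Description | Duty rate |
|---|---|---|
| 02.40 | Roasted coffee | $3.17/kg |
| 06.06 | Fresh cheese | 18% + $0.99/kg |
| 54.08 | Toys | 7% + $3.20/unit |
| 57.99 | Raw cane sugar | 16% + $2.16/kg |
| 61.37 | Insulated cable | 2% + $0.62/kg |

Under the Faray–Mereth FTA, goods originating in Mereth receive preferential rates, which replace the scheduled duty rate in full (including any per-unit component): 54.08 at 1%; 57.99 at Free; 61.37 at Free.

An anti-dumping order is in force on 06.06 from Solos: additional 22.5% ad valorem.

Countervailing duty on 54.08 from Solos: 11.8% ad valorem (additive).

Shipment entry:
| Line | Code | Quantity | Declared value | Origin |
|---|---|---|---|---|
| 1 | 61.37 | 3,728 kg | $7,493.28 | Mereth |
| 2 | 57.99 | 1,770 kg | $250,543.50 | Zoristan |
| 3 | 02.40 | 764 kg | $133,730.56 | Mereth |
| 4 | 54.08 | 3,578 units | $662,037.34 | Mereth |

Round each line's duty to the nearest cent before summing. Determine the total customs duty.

$52,952.41

Line 1 (61.37, Mereth, 3,728 kg, $7,493.28):
Base rate for 61.37 is 2% + $0.62/kg.
Origin Mereth qualifies under the Faray–Mereth agreement and 61.37 is covered: preferential rate Free applies instead.
Duty = $7,493.28 × 0% = $0.00.
Line 2 (57.99, Zoristan, 1,770 kg, $250,543.50):
Base rate for 57.99 is 16% + $2.16/kg.
57.99 has an FTA preferential rate, but origin Zoristan is not Mereth; base rate stands.
Duty = $250,543.50 × 16% + 1,770 × $2.16 = $43,910.16.
Line 3 (02.40, Mereth, 764 kg, $133,730.56):
Base rate for 02.40 is $3.17/kg.
Origin Mereth is the FTA partner but 02.40 is not on the preference list; base rate stands.
Duty = 764 × $3.17 = $2,421.88.
Line 4 (54.08, Mereth, 3,578 units, $662,037.34):
Base rate for 54.08 is 7% + $3.20/unit.
Origin Mereth qualifies under the Faray–Mereth agreement and 54.08 is covered: preferential rate 1% applies instead.
The additional-duty order on 54.08 targets Solos, not Mereth; it does not apply.
Duty = $662,037.34 × 1% = $6,620.37.
Total = $0.00 + $43,910.16 + $2,421.88 + $6,620.37 = $52,952.41.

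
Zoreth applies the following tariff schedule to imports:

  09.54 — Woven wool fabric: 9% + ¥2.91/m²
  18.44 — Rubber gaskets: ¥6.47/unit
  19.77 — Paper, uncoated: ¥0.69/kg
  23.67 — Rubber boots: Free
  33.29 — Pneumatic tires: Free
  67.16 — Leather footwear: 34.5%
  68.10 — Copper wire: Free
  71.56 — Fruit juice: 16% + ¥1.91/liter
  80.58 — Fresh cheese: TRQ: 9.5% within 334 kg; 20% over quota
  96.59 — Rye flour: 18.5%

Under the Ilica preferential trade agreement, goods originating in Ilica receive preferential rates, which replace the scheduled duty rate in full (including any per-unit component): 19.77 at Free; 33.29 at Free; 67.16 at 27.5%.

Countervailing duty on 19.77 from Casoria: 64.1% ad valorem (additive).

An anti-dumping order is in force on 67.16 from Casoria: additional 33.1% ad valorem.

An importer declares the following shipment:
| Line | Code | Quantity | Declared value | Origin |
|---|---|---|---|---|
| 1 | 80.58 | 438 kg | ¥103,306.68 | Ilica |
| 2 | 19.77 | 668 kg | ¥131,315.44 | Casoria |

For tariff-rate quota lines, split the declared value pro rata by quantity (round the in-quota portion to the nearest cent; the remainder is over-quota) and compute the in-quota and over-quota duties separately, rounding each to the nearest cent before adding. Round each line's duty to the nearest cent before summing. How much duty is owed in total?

¥97,023.85

Line 1 (80.58, Ilica, 438 kg, ¥103,306.68):
Code 80.58 is under a tariff-rate quota (threshold 334 kg). In-quota: 334 kg at 9.5%; over-quota: 104 kg at 20%.
Pro-rata value split: in-quota = ¥103,306.68 × 334/438 = ¥78,777.24; over-quota = ¥103,306.68 − ¥78,777.24 = ¥24,529.44.
In-quota duty = ¥78,777.24 × 9.5% = ¥7,483.84. Over-quota duty = ¥24,529.44 × 20% = ¥4,905.89.
Line duty = ¥7,483.84 + ¥4,905.89 = ¥12,389.73.
Line 2 (19.77, Casoria, 668 kg, ¥131,315.44):
Base rate for 19.77 is ¥0.69/kg.
19.77 has an FTA preferential rate, but origin Casoria is not Ilica; base rate stands.
Additional duty on 19.77 from Casoria: +64.1% ad valorem. Applied ad valorem rate = 64.1%.
Duty = ¥131,315.44 × 64.1% + 668 × ¥0.69 = ¥84,634.12.
Total = ¥12,389.73 + ¥84,634.12 = ¥97,023.85.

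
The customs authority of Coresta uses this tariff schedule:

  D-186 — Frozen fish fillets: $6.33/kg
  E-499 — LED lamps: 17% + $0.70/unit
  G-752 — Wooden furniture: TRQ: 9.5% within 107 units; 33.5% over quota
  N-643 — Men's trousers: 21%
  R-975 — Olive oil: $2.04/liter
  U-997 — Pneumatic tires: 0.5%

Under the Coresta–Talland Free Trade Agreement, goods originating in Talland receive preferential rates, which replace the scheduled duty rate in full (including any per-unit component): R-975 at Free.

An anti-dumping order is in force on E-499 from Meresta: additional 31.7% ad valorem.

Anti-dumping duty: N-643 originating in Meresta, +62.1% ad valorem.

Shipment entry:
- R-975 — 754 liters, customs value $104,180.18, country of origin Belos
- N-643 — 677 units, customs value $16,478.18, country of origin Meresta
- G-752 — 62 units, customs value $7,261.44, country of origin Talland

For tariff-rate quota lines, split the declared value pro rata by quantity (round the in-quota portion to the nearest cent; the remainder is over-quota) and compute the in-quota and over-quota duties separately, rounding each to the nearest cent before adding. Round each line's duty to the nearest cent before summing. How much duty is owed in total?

Line 1 (R-975, Belos, 754 liters, $104,180.18):
Base rate for R-975 is $2.04/liter.
R-975 has an FTA preferential rate, but origin Belos is not Talland; base rate stands.
Duty = 754 × $2.04 = $1,538.16.
Line 2 (N-643, Meresta, 677 units, $16,478.18):
Base rate for N-643 is 21%.
Additional duty on N-643 from Meresta: +62.1%. Applied ad valorem rate: 21% + 62.1% = 83.1%.
Duty = $16,478.18 × 83.1% = $13,693.37.
Line 3 (G-752, Talland, 62 units, $7,261.44):
Code G-752 is under a tariff-rate quota (threshold 107 units). Quantity 62 units is within the quota, so the in-quota rate 9.5% applies to the full value.
Duty = $7,261.44 × 9.5% = $689.84.
Total = $1,538.16 + $13,693.37 + $689.84 = $15,921.37.

$15,921.37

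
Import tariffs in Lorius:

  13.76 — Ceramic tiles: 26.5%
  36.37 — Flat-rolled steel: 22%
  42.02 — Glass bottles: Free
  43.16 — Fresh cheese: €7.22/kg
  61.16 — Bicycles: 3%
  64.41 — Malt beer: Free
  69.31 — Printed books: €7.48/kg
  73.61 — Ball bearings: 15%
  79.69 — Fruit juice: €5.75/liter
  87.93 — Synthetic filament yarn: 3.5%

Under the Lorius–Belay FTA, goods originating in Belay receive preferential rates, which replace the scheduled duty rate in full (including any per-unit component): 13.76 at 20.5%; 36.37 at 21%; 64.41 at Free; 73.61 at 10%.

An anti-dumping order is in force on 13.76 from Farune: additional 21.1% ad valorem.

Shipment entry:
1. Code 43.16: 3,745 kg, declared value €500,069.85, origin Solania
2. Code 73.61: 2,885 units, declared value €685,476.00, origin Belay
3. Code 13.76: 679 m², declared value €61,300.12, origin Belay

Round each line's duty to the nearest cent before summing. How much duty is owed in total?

Line 1 (43.16, Solania, 3,745 kg, €500,069.85):
Base rate for 43.16 is €7.22/kg.
Duty = 3,745 × €7.22 = €27,038.90.
Line 2 (73.61, Belay, 2,885 units, €685,476.00):
Base rate for 73.61 is 15%.
Origin Belay qualifies under the Lorius–Belay agreement and 73.61 is covered: preferential rate 10% applies instead.
Duty = €685,476.00 × 10% = €68,547.60.
Line 3 (13.76, Belay, 679 m², €61,300.12):
Base rate for 13.76 is 26.5%.
Origin Belay qualifies under the Lorius–Belay agreement and 13.76 is covered: preferential rate 20.5% applies instead.
The additional-duty order on 13.76 targets Farune, not Belay; it does not apply.
Duty = €61,300.12 × 20.5% = €12,566.52.
Total = €27,038.90 + €68,547.60 + €12,566.52 = €108,153.02.

€108,153.02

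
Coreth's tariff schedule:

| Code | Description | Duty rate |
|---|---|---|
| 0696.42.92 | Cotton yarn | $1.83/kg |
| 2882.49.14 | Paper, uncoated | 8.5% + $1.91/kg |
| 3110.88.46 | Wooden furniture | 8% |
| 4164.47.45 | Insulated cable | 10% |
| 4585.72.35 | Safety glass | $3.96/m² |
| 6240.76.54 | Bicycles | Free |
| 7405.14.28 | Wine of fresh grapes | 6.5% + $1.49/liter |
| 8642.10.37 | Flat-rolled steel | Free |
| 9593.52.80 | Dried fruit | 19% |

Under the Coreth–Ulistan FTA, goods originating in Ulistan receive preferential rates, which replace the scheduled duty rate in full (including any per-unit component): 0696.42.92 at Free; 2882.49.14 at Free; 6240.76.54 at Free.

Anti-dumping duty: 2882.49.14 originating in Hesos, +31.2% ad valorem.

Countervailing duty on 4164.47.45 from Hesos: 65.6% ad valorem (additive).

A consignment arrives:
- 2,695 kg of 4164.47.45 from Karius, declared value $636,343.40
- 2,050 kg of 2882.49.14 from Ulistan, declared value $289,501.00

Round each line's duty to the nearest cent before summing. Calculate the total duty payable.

Line 1 (4164.47.45, Karius, 2,695 kg, $636,343.40):
Base rate for 4164.47.45 is 10%.
The additional-duty order on 4164.47.45 targets Hesos, not Karius; it does not apply.
Duty = $636,343.40 × 10% = $63,634.34.
Line 2 (2882.49.14, Ulistan, 2,050 kg, $289,501.00):
Base rate for 2882.49.14 is 8.5% + $1.91/kg.
Origin Ulistan qualifies under the Coreth–Ulistan agreement and 2882.49.14 is covered: preferential rate Free applies instead.
The additional-duty order on 2882.49.14 targets Hesos, not Ulistan; it does not apply.
Duty = $289,501.00 × 0% = $0.00.
Total = $63,634.34 + $0.00 = $63,634.34.

$63,634.34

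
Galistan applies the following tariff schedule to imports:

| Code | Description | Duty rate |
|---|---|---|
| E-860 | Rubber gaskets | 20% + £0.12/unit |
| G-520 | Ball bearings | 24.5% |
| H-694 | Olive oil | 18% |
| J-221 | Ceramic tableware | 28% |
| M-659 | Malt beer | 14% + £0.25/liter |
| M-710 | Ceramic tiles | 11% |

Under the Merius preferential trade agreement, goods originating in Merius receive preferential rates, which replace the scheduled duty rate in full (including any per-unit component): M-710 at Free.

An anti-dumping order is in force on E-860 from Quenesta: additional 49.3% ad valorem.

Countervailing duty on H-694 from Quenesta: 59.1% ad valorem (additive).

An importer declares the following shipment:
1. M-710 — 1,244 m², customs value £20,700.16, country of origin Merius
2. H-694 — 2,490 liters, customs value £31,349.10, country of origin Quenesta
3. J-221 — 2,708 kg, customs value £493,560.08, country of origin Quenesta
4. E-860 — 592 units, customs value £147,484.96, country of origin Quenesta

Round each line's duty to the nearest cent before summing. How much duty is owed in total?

Line 1 (M-710, Merius, 1,244 m², £20,700.16):
Base rate for M-710 is 11%.
Origin Merius qualifies under the Galistan–Merius agreement and M-710 is covered: preferential rate Free applies instead.
Duty = £20,700.16 × 0% = £0.00.
Line 2 (H-694, Quenesta, 2,490 liters, £31,349.10):
Base rate for H-694 is 18%.
Additional duty on H-694 from Quenesta: +59.1%. Applied ad valorem rate: 18% + 59.1% = 77.1%.
Duty = £31,349.10 × 77.1% = £24,170.16.
Line 3 (J-221, Quenesta, 2,708 kg, £493,560.08):
Base rate for J-221 is 28%.
Duty = £493,560.08 × 28% = £138,196.82.
Line 4 (E-860, Quenesta, 592 units, £147,484.96):
Base rate for E-860 is 20% + £0.12/unit.
Additional duty on E-860 from Quenesta: +49.3%. Applied ad valorem rate: 20% + 49.3% = 69.3%.
Duty = £147,484.96 × 69.3% + 592 × £0.12 = £102,278.12.
Total = £0.00 + £24,170.16 + £138,196.82 + £102,278.12 = £264,645.10.

£264,645.10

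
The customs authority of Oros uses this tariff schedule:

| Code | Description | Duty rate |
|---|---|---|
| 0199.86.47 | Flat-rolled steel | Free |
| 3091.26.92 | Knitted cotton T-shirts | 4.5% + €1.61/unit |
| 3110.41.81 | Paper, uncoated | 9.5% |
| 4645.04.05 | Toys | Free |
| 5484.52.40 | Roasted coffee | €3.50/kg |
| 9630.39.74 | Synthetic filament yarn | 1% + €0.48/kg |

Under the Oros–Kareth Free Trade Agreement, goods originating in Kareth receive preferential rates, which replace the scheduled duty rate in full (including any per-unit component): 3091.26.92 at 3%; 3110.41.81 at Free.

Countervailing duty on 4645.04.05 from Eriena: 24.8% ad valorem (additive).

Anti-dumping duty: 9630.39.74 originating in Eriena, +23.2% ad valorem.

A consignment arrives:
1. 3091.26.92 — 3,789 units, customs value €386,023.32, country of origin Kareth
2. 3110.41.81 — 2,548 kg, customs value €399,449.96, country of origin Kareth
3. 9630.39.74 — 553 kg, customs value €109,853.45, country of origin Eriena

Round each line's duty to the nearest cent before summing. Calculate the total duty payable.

€38,430.67

Line 1 (3091.26.92, Kareth, 3,789 units, €386,023.32):
Base rate for 3091.26.92 is 4.5% + €1.61/unit.
Origin Kareth qualifies under the Oros–Kareth agreement and 3091.26.92 is covered: preferential rate 3% applies instead.
Duty = €386,023.32 × 3% = €11,580.70.
Line 2 (3110.41.81, Kareth, 2,548 kg, €399,449.96):
Base rate for 3110.41.81 is 9.5%.
Origin Kareth qualifies under the Oros–Kareth agreement and 3110.41.81 is covered: preferential rate Free applies instead.
Duty = €399,449.96 × 0% = €0.00.
Line 3 (9630.39.74, Eriena, 553 kg, €109,853.45):
Base rate for 9630.39.74 is 1% + €0.48/kg.
Additional duty on 9630.39.74 from Eriena: +23.2%. Applied ad valorem rate: 1% + 23.2% = 24.2%.
Duty = €109,853.45 × 24.2% + 553 × €0.48 = €26,849.97.
Total = €11,580.70 + €0.00 + €26,849.97 = €38,430.67.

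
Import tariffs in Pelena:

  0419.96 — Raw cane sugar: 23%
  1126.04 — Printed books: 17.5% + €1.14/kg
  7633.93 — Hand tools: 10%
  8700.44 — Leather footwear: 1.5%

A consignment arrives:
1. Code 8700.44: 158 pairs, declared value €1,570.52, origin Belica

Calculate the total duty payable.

Line 1 (8700.44, Belica, 158 pairs, €1,570.52):
Base rate for 8700.44 is 1.5%.
Duty = €1,570.52 × 1.5% = €23.56.

€23.56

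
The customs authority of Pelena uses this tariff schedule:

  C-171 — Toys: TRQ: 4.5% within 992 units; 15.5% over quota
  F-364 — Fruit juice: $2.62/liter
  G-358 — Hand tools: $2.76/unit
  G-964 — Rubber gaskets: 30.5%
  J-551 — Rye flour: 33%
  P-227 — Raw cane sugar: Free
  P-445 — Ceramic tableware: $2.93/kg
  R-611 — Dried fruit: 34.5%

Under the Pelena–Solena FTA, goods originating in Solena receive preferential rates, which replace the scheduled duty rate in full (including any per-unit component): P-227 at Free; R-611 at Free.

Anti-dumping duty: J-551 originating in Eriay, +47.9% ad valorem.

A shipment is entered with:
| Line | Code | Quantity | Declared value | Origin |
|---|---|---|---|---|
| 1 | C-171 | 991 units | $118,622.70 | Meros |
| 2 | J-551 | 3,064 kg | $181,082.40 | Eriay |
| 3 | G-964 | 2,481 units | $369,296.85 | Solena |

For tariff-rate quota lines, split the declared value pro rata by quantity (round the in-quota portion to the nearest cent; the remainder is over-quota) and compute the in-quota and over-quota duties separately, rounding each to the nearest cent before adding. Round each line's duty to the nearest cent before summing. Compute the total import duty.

Line 1 (C-171, Meros, 991 units, $118,622.70):
Code C-171 is under a tariff-rate quota (threshold 992 units). Quantity 991 units is within the quota, so the in-quota rate 4.5% applies to the full value.
Duty = $118,622.70 × 4.5% = $5,338.02.
Line 2 (J-551, Eriay, 3,064 kg, $181,082.40):
Base rate for J-551 is 33%.
Additional duty on J-551 from Eriay: +47.9%. Applied ad valorem rate: 33% + 47.9% = 80.9%.
Duty = $181,082.40 × 80.9% = $146,495.66.
Line 3 (G-964, Solena, 2,481 units, $369,296.85):
Base rate for G-964 is 30.5%.
Origin Solena is the FTA partner but G-964 is not on the preference list; base rate stands.
Duty = $369,296.85 × 30.5% = $112,635.54.
Total = $5,338.02 + $146,495.66 + $112,635.54 = $264,469.22.

$264,469.22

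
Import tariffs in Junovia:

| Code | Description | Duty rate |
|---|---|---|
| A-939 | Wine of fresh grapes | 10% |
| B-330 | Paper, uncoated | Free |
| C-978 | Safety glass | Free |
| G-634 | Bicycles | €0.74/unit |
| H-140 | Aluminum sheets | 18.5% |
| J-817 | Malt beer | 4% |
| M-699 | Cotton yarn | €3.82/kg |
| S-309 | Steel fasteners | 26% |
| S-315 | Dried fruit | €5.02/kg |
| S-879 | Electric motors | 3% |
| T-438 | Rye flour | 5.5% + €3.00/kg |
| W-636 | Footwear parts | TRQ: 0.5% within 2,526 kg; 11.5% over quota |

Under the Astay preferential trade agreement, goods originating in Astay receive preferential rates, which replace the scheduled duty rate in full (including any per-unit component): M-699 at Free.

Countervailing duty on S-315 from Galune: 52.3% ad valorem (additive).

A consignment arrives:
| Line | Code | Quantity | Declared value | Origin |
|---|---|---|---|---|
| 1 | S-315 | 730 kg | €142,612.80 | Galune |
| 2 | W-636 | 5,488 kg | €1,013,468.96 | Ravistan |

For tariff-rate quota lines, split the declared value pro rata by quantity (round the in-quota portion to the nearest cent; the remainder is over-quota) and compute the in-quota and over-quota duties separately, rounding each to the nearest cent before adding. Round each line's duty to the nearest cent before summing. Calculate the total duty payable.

€143,487.61

Line 1 (S-315, Galune, 730 kg, €142,612.80):
Base rate for S-315 is €5.02/kg.
Additional duty on S-315 from Galune: +52.3% ad valorem. Applied ad valorem rate = 52.3%.
Duty = €142,612.80 × 52.3% + 730 × €5.02 = €78,251.09.
Line 2 (W-636, Ravistan, 5,488 kg, €1,013,468.96):
Code W-636 is under a tariff-rate quota (threshold 2,526 kg). In-quota: 2,526 kg at 0.5%; over-quota: 2,962 kg at 11.5%.
Pro-rata value split: in-quota = €1,013,468.96 × 2,526/5,488 = €466,476.42; over-quota = €1,013,468.96 − €466,476.42 = €546,992.54.
In-quota duty = €466,476.42 × 0.5% = €2,332.38. Over-quota duty = €546,992.54 × 11.5% = €62,904.14.
Line duty = €2,332.38 + €62,904.14 = €65,236.52.
Total = €78,251.09 + €65,236.52 = €143,487.61.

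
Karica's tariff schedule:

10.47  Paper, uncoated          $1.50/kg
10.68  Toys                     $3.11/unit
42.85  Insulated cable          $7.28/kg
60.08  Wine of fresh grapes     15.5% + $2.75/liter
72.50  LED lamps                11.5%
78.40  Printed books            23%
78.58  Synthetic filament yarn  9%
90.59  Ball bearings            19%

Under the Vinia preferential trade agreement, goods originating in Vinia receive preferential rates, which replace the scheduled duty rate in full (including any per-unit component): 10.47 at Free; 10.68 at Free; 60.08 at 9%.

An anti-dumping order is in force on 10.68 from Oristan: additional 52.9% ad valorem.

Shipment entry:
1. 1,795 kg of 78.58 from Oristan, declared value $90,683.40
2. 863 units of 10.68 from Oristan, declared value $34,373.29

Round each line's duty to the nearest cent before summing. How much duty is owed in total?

Line 1 (78.58, Oristan, 1,795 kg, $90,683.40):
Base rate for 78.58 is 9%.
Duty = $90,683.40 × 9% = $8,161.51.
Line 2 (10.68, Oristan, 863 units, $34,373.29):
Base rate for 10.68 is $3.11/unit.
10.68 has an FTA preferential rate, but origin Oristan is not Vinia; base rate stands.
Additional duty on 10.68 from Oristan: +52.9% ad valorem. Applied ad valorem rate = 52.9%.
Duty = $34,373.29 × 52.9% + 863 × $3.11 = $20,867.40.
Total = $8,161.51 + $20,867.40 = $29,028.91.

$29,028.91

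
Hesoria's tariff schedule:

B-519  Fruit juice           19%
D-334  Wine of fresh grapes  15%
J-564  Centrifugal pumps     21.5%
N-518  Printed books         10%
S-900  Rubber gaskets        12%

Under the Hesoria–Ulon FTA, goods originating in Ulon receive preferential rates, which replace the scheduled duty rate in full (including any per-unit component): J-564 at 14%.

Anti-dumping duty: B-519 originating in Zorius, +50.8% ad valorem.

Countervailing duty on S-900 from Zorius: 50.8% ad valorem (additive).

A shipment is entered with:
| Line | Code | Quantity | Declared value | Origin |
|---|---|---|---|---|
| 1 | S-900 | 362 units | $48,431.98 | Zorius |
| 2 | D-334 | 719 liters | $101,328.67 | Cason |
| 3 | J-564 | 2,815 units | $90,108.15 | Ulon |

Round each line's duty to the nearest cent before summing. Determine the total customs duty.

$58,229.72

Line 1 (S-900, Zorius, 362 units, $48,431.98):
Base rate for S-900 is 12%.
Additional duty on S-900 from Zorius: +50.8%. Applied ad valorem rate: 12% + 50.8% = 62.8%.
Duty = $48,431.98 × 62.8% = $30,415.28.
Line 2 (D-334, Cason, 719 liters, $101,328.67):
Base rate for D-334 is 15%.
Duty = $101,328.67 × 15% = $15,199.30.
Line 3 (J-564, Ulon, 2,815 units, $90,108.15):
Base rate for J-564 is 21.5%.
Origin Ulon qualifies under the Hesoria–Ulon agreement and J-564 is covered: preferential rate 14% applies instead.
Duty = $90,108.15 × 14% = $12,615.14.
Total = $30,415.28 + $15,199.30 + $12,615.14 = $58,229.72.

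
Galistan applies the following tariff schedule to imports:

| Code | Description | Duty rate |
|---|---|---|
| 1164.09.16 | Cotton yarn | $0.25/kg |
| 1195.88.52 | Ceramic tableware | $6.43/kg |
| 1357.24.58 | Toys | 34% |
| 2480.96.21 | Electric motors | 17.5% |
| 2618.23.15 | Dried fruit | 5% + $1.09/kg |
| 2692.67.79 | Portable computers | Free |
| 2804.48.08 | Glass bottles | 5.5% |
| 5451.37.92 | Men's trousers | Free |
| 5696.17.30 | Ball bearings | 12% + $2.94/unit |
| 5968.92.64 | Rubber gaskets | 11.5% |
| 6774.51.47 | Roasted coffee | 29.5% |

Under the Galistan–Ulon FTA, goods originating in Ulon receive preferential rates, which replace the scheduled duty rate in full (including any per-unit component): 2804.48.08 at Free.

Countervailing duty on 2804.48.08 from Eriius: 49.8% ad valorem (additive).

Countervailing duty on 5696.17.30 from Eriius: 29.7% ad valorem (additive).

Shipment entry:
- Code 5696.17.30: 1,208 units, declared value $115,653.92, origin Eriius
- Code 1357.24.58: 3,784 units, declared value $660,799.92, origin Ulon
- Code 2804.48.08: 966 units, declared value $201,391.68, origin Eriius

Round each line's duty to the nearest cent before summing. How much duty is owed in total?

Line 1 (5696.17.30, Eriius, 1,208 units, $115,653.92):
Base rate for 5696.17.30 is 12% + $2.94/unit.
Additional duty on 5696.17.30 from Eriius: +29.7%. Applied ad valorem rate: 12% + 29.7% = 41.7%.
Duty = $115,653.92 × 41.7% + 1,208 × $2.94 = $51,779.20.
Line 2 (1357.24.58, Ulon, 3,784 units, $660,799.92):
Base rate for 1357.24.58 is 34%.
Origin Ulon is the FTA partner but 1357.24.58 is not on the preference list; base rate stands.
Duty = $660,799.92 × 34% = $224,671.97.
Line 3 (2804.48.08, Eriius, 966 units, $201,391.68):
Base rate for 2804.48.08 is 5.5%.
2804.48.08 has an FTA preferential rate, but origin Eriius is not Ulon; base rate stands.
Additional duty on 2804.48.08 from Eriius: +49.8%. Applied ad valorem rate: 5.5% + 49.8% = 55.3%.
Duty = $201,391.68 × 55.3% = $111,369.60.
Total = $51,779.20 + $224,671.97 + $111,369.60 = $387,820.77.

$387,820.77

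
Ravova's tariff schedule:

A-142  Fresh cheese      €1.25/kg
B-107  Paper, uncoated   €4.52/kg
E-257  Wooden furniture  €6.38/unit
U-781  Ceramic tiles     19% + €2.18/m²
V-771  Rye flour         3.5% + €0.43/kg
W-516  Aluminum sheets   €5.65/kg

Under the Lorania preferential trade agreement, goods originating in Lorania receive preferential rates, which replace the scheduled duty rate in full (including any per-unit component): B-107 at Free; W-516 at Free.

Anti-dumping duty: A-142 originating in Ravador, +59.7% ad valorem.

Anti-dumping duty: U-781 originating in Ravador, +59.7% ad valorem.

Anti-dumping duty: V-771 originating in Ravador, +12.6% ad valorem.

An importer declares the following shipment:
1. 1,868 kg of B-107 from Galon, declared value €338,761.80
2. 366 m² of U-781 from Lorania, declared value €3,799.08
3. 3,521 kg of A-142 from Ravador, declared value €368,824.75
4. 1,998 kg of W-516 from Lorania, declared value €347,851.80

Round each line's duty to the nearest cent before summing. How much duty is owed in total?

Line 1 (B-107, Galon, 1,868 kg, €338,761.80):
Base rate for B-107 is €4.52/kg.
B-107 has an FTA preferential rate, but origin Galon is not Lorania; base rate stands.
Duty = 1,868 × €4.52 = €8,443.36.
Line 2 (U-781, Lorania, 366 m², €3,799.08):
Base rate for U-781 is 19% + €2.18/m².
Origin Lorania is the FTA partner but U-781 is not on the preference list; base rate stands.
The additional-duty order on U-781 targets Ravador, not Lorania; it does not apply.
Duty = €3,799.08 × 19% + 366 × €2.18 = €1,519.71.
Line 3 (A-142, Ravador, 3,521 kg, €368,824.75):
Base rate for A-142 is €1.25/kg.
Additional duty on A-142 from Ravador: +59.7% ad valorem. Applied ad valorem rate = 59.7%.
Duty = €368,824.75 × 59.7% + 3,521 × €1.25 = €224,589.63.
Line 4 (W-516, Lorania, 1,998 kg, €347,851.80):
Base rate for W-516 is €5.65/kg.
Origin Lorania qualifies under the Ravova–Lorania agreement and W-516 is covered: preferential rate Free applies instead.
Duty = €347,851.80 × 0% = €0.00.
Total = €8,443.36 + €1,519.71 + €224,589.63 + €0.00 = €234,552.70.

€234,552.70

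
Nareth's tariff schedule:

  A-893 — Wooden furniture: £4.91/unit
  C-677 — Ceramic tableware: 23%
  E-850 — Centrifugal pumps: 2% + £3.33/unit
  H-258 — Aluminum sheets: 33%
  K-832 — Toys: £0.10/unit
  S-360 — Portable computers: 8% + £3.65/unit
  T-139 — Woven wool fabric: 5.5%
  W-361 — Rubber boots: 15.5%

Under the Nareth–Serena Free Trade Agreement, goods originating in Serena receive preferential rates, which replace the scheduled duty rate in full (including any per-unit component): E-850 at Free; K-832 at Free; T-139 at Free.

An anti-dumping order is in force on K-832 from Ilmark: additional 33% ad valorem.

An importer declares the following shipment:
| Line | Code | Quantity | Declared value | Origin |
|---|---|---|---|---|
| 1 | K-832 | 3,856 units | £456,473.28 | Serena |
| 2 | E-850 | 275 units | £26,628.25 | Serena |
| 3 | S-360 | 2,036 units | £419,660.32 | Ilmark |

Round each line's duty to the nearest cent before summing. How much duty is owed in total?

£41,004.23

Line 1 (K-832, Serena, 3,856 units, £456,473.28):
Base rate for K-832 is £0.10/unit.
Origin Serena qualifies under the Nareth–Serena agreement and K-832 is covered: preferential rate Free applies instead.
The additional-duty order on K-832 targets Ilmark, not Serena; it does not apply.
Duty = £456,473.28 × 0% = £0.00.
Line 2 (E-850, Serena, 275 units, £26,628.25):
Base rate for E-850 is 2% + £3.33/unit.
Origin Serena qualifies under the Nareth–Serena agreement and E-850 is covered: preferential rate Free applies instead.
Duty = £26,628.25 × 0% = £0.00.
Line 3 (S-360, Ilmark, 2,036 units, £419,660.32):
Base rate for S-360 is 8% + £3.65/unit.
Duty = £419,660.32 × 8% + 2,036 × £3.65 = £41,004.23.
Total = £0.00 + £0.00 + £41,004.23 = £41,004.23.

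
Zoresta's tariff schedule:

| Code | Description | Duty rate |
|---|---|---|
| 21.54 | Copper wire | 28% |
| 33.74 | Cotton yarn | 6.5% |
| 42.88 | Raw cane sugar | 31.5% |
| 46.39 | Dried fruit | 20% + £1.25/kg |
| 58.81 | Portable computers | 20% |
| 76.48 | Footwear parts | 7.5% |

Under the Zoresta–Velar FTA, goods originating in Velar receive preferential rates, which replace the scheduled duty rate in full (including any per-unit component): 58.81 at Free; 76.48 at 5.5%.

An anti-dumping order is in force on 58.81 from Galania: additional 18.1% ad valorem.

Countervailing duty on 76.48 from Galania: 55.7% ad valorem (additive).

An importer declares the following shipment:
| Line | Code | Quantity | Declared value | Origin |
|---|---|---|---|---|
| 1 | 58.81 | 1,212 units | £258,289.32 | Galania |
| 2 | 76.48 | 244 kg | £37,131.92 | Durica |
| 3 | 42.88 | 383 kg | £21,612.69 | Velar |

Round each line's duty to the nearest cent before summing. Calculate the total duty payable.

Line 1 (58.81, Galania, 1,212 units, £258,289.32):
Base rate for 58.81 is 20%.
58.81 has an FTA preferential rate, but origin Galania is not Velar; base rate stands.
Additional duty on 58.81 from Galania: +18.1%. Applied ad valorem rate: 20% + 18.1% = 38.1%.
Duty = £258,289.32 × 38.1% = £98,408.23.
Line 2 (76.48, Durica, 244 kg, £37,131.92):
Base rate for 76.48 is 7.5%.
76.48 has an FTA preferential rate, but origin Durica is not Velar; base rate stands.
The additional-duty order on 76.48 targets Galania, not Durica; it does not apply.
Duty = £37,131.92 × 7.5% = £2,784.89.
Line 3 (42.88, Velar, 383 kg, £21,612.69):
Base rate for 42.88 is 31.5%.
Origin Velar is the FTA partner but 42.88 is not on the preference list; base rate stands.
Duty = £21,612.69 × 31.5% = £6,808.00.
Total = £98,408.23 + £2,784.89 + £6,808.00 = £108,001.12.

£108,001.12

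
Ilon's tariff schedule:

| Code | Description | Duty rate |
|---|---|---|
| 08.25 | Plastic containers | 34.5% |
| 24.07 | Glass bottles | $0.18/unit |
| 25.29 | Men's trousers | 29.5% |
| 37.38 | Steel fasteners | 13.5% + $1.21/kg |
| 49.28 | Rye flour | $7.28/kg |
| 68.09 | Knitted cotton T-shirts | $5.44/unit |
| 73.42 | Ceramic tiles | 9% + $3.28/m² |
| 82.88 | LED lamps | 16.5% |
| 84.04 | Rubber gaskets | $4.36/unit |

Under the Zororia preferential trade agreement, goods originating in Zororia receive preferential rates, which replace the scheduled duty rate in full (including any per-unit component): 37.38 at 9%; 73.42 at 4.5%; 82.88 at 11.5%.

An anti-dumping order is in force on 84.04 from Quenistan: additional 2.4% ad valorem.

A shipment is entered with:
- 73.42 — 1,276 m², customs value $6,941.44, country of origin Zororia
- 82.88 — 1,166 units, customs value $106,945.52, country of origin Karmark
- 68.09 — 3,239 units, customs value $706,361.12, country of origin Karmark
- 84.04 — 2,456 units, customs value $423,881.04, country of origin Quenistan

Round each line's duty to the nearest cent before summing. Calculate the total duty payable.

Line 1 (73.42, Zororia, 1,276 m², $6,941.44):
Base rate for 73.42 is 9% + $3.28/m².
Origin Zororia qualifies under the Ilon–Zororia agreement and 73.42 is covered: preferential rate 4.5% applies instead.
Duty = $6,941.44 × 4.5% = $312.36.
Line 2 (82.88, Karmark, 1,166 units, $106,945.52):
Base rate for 82.88 is 16.5%.
82.88 has an FTA preferential rate, but origin Karmark is not Zororia; base rate stands.
Duty = $106,945.52 × 16.5% = $17,646.01.
Line 3 (68.09, Karmark, 3,239 units, $706,361.12):
Base rate for 68.09 is $5.44/unit.
Duty = 3,239 × $5.44 = $17,620.16.
Line 4 (84.04, Quenistan, 2,456 units, $423,881.04):
Base rate for 84.04 is $4.36/unit.
Additional duty on 84.04 from Quenistan: +2.4% ad valorem. Applied ad valorem rate = 2.4%.
Duty = $423,881.04 × 2.4% + 2,456 × $4.36 = $20,881.30.
Total = $312.36 + $17,646.01 + $17,620.16 + $20,881.30 = $56,459.83.

$56,459.83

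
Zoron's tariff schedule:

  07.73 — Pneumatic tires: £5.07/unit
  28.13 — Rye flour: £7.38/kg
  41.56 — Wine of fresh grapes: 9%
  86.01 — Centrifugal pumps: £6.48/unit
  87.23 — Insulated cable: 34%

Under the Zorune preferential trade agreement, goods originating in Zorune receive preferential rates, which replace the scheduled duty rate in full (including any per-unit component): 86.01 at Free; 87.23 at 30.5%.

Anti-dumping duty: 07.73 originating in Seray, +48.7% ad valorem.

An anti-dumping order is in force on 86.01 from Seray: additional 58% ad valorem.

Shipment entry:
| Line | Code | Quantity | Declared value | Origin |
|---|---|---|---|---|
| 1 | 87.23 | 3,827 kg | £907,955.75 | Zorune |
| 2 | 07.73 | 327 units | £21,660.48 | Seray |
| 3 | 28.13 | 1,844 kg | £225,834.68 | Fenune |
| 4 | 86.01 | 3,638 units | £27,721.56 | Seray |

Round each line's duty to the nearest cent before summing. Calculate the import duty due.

£342,394.50

Line 1 (87.23, Zorune, 3,827 kg, £907,955.75):
Base rate for 87.23 is 34%.
Origin Zorune qualifies under the Zoron–Zorune agreement and 87.23 is covered: preferential rate 30.5% applies instead.
Duty = £907,955.75 × 30.5% = £276,926.50.
Line 2 (07.73, Seray, 327 units, £21,660.48):
Base rate for 07.73 is £5.07/unit.
Additional duty on 07.73 from Seray: +48.7% ad valorem. Applied ad valorem rate = 48.7%.
Duty = £21,660.48 × 48.7% + 327 × £5.07 = £12,206.54.
Line 3 (28.13, Fenune, 1,844 kg, £225,834.68):
Base rate for 28.13 is £7.38/kg.
Duty = 1,844 × £7.38 = £13,608.72.
Line 4 (86.01, Seray, 3,638 units, £27,721.56):
Base rate for 86.01 is £6.48/unit.
86.01 has an FTA preferential rate, but origin Seray is not Zorune; base rate stands.
Additional duty on 86.01 from Seray: +58% ad valorem. Applied ad valorem rate = 58%.
Duty = £27,721.56 × 58% + 3,638 × £6.48 = £39,652.74.
Total = £276,926.50 + £12,206.54 + £13,608.72 + £39,652.74 = £342,394.50.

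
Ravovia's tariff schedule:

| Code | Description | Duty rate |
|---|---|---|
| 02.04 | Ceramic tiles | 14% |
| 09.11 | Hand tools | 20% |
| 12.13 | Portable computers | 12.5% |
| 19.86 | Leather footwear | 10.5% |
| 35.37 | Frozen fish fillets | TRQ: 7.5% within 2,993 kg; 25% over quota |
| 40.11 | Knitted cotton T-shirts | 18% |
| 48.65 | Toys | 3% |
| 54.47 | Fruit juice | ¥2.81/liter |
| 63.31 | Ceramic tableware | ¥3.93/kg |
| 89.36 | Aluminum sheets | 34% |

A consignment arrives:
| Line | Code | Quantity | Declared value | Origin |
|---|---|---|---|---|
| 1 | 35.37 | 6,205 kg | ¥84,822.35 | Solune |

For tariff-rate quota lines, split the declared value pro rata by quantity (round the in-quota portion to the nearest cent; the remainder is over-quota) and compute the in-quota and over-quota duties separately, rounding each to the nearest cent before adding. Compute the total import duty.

Line 1 (35.37, Solune, 6,205 kg, ¥84,822.35):
Code 35.37 is under a tariff-rate quota (threshold 2,993 kg). In-quota: 2,993 kg at 7.5%; over-quota: 3,212 kg at 25%.
Pro-rata value split: in-quota = ¥84,822.35 × 2,993/6,205 = ¥40,914.31; over-quota = ¥84,822.35 − ¥40,914.31 = ¥43,908.04.
In-quota duty = ¥40,914.31 × 7.5% = ¥3,068.57. Over-quota duty = ¥43,908.04 × 25% = ¥10,977.01.
Line duty = ¥3,068.57 + ¥10,977.01 = ¥14,045.58.

¥14,045.58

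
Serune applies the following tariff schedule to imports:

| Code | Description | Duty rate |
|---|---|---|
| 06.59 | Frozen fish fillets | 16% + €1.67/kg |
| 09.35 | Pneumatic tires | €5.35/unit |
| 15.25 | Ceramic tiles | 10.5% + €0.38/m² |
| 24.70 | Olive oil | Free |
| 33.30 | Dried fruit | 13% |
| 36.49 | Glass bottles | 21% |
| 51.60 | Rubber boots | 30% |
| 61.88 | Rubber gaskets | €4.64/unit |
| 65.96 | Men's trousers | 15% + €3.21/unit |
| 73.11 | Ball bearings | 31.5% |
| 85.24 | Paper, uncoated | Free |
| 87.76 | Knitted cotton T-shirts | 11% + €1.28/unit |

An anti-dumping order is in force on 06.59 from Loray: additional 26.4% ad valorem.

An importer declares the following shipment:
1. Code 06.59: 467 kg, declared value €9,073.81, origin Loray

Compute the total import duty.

Line 1 (06.59, Loray, 467 kg, €9,073.81):
Base rate for 06.59 is 16% + €1.67/kg.
Additional duty on 06.59 from Loray: +26.4%. Applied ad valorem rate: 16% + 26.4% = 42.4%.
Duty = €9,073.81 × 42.4% + 467 × €1.67 = €4,627.19.

€4,627.19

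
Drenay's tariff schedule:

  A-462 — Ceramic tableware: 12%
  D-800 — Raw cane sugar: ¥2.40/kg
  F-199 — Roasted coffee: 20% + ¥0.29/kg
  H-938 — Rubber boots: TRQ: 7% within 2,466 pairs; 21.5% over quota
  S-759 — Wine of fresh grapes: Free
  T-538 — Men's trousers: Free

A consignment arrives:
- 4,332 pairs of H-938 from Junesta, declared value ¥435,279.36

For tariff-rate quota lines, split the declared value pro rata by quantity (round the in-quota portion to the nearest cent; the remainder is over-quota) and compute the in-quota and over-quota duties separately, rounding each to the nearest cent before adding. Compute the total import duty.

Line 1 (H-938, Junesta, 4,332 pairs, ¥435,279.36):
Code H-938 is under a tariff-rate quota (threshold 2,466 pairs). In-quota: 2,466 pairs at 7%; over-quota: 1,866 pairs at 21.5%.
Pro-rata value split: in-quota = ¥435,279.36 × 2,466/4,332 = ¥247,783.68; over-quota = ¥435,279.36 − ¥247,783.68 = ¥187,495.68.
In-quota duty = ¥247,783.68 × 7% = ¥17,344.86. Over-quota duty = ¥187,495.68 × 21.5% = ¥40,311.57.
Line duty = ¥17,344.86 + ¥40,311.57 = ¥57,656.43.

¥57,656.43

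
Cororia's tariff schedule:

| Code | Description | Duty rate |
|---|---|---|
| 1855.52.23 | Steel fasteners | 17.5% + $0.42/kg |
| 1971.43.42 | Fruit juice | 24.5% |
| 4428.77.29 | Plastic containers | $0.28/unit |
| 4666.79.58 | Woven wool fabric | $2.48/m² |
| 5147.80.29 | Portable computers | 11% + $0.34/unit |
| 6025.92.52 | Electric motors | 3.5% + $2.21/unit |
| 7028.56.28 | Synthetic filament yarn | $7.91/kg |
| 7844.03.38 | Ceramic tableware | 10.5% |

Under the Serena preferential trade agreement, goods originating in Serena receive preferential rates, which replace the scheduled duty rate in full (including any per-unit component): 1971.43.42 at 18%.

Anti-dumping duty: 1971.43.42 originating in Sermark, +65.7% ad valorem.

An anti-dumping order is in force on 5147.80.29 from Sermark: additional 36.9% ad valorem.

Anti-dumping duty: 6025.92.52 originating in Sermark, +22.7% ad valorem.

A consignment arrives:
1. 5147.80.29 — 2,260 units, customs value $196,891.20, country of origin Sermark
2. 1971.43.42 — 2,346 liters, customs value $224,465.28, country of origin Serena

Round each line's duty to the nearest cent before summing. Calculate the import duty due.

Line 1 (5147.80.29, Sermark, 2,260 units, $196,891.20):
Base rate for 5147.80.29 is 11% + $0.34/unit.
Additional duty on 5147.80.29 from Sermark: +36.9%. Applied ad valorem rate: 11% + 36.9% = 47.9%.
Duty = $196,891.20 × 47.9% + 2,260 × $0.34 = $95,079.28.
Line 2 (1971.43.42, Serena, 2,346 liters, $224,465.28):
Base rate for 1971.43.42 is 24.5%.
Origin Serena qualifies under the Cororia–Serena agreement and 1971.43.42 is covered: preferential rate 18% applies instead.
The additional-duty order on 1971.43.42 targets Sermark, not Serena; it does not apply.
Duty = $224,465.28 × 18% = $40,403.75.
Total = $95,079.28 + $40,403.75 = $135,483.03.

$135,483.03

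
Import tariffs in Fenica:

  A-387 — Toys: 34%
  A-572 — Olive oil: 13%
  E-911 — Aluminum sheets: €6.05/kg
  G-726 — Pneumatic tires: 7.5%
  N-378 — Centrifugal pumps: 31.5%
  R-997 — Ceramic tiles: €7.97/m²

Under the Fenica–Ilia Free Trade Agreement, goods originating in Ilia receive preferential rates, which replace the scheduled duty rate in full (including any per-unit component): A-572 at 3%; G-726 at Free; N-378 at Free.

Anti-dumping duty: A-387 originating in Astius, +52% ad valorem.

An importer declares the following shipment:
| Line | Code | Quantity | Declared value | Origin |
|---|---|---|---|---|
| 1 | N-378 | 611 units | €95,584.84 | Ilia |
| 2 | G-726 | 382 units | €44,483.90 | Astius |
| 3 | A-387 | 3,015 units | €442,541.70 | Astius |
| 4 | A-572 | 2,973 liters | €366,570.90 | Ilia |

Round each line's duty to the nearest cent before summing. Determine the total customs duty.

€394,919.28

Line 1 (N-378, Ilia, 611 units, €95,584.84):
Base rate for N-378 is 31.5%.
Origin Ilia qualifies under the Fenica–Ilia agreement and N-378 is covered: preferential rate Free applies instead.
Duty = €95,584.84 × 0% = €0.00.
Line 2 (G-726, Astius, 382 units, €44,483.90):
Base rate for G-726 is 7.5%.
G-726 has an FTA preferential rate, but origin Astius is not Ilia; base rate stands.
Duty = €44,483.90 × 7.5% = €3,336.29.
Line 3 (A-387, Astius, 3,015 units, €442,541.70):
Base rate for A-387 is 34%.
Additional duty on A-387 from Astius: +52%. Applied ad valorem rate: 34% + 52% = 86%.
Duty = €442,541.70 × 86% = €380,585.86.
Line 4 (A-572, Ilia, 2,973 liters, €366,570.90):
Base rate for A-572 is 13%.
Origin Ilia qualifies under the Fenica–Ilia agreement and A-572 is covered: preferential rate 3% applies instead.
Duty = €366,570.90 × 3% = €10,997.13.
Total = €0.00 + €3,336.29 + €380,585.86 + €10,997.13 = €394,919.28.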